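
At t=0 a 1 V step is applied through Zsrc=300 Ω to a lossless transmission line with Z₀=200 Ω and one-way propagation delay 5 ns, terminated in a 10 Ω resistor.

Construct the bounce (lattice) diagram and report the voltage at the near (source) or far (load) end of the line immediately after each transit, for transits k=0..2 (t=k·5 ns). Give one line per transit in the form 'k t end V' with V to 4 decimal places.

Γ_L=-0.904762, Γ_S=0.200000; launch V₁=1·200/500=0.400000
k=0 src: V=0.4000
k=1 load: inc=0.400000, refl=0.400000·-0.904762=-0.3619; V=0.000000+0.400000+-0.361905=0.0381
k=2 src: inc=-0.361905, refl=-0.361905·0.200000=-0.0724; V=0.400000+-0.361905+-0.072381=-0.0343

0 0 source 0.4000
1 5 load 0.0381
2 10 source -0.0343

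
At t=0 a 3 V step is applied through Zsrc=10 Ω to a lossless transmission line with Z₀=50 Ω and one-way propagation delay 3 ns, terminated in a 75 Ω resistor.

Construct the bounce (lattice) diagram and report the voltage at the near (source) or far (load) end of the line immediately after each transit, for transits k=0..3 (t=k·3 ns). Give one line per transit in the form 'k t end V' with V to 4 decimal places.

Γ_L=0.200000, Γ_S=-0.666667; launch V₁=3·50/60=2.500000
k=0 src: V=2.5000
k=1 load: inc=2.500000, refl=2.500000·0.200000=0.5000; V=0.000000+2.500000+0.500000=3.0000
k=2 src: inc=0.500000, refl=0.500000·-0.666667=-0.3333; V=2.500000+0.500000+-0.333333=2.6667
k=3 load: inc=-0.333333, refl=-0.333333·0.200000=-0.0667; V=3.000000+-0.333333+-0.066667=2.6000

0 0 source 2.5000
1 3 load 3.0000
2 6 source 2.6667
3 9 load 2.6000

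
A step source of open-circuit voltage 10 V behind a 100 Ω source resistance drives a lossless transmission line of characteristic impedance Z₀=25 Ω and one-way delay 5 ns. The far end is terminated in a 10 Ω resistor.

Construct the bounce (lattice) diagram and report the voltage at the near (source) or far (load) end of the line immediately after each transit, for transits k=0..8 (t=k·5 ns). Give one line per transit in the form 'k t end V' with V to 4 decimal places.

0 0 source 2.0000
1 5 load 1.1429
2 10 source 0.6286
3 15 load 0.8490
4 20 source 0.9812
5 25 load 0.9245
6 30 source 0.8905
7 35 load 0.9051
8 40 source 0.9139

Γ_L=-0.428571, Γ_S=0.600000; launch V₁=10·25/125=2.000000
k=0 src: V=2.0000
k=1 load: inc=2.000000, refl=2.000000·-0.428571=-0.8571; V=0.000000+2.000000+-0.857143=1.1429
k=2 src: inc=-0.857143, refl=-0.857143·0.600000=-0.5143; V=2.000000+-0.857143+-0.514286=0.6286
k=3 load: inc=-0.514286, refl=-0.514286·-0.428571=0.2204; V=1.142857+-0.514286+0.220408=0.8490
k=4 src: inc=0.220408, refl=0.220408·0.600000=0.1322; V=0.628571+0.220408+0.132245=0.9812
k=5 load: inc=0.132245, refl=0.132245·-0.428571=-0.0567; V=0.848980+0.132245+-0.056676=0.9245
k=6 src: inc=-0.056676, refl=-0.056676·0.600000=-0.0340; V=0.981224+-0.056676+-0.034006=0.8905
k=7 load: inc=-0.034006, refl=-0.034006·-0.428571=0.0146; V=0.924548+-0.034006+0.014574=0.9051
k=8 src: inc=0.014574, refl=0.014574·0.600000=0.0087; V=0.890542+0.014574+0.008744=0.9139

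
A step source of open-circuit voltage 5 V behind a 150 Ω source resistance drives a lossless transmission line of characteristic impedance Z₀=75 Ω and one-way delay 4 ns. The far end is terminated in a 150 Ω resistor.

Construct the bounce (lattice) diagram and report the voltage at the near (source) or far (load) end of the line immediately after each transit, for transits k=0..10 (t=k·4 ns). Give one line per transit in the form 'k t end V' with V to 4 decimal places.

0 0 source 1.6667
1 4 load 2.2222
2 8 source 2.4074
3 12 load 2.4691
4 16 source 2.4897
5 20 load 2.4966
6 24 source 2.4989
7 28 load 2.4996
8 32 source 2.4999
9 36 load 2.5000
10 40 source 2.5000

Γ_L=0.333333, Γ_S=0.333333; launch V₁=5·75/225=1.666667
k=0 src: V=1.6667
k=1 load: inc=1.666667, refl=1.666667·0.333333=0.5556; V=0.000000+1.666667+0.555556=2.2222
k=2 src: inc=0.555556, refl=0.555556·0.333333=0.1852; V=1.666667+0.555556+0.185185=2.4074
k=3 load: inc=0.185185, refl=0.185185·0.333333=0.0617; V=2.222222+0.185185+0.061728=2.4691
k=4 src: inc=0.061728, refl=0.061728·0.333333=0.0206; V=2.407407+0.061728+0.020576=2.4897
k=5 load: inc=0.020576, refl=0.020576·0.333333=0.0069; V=2.469136+0.020576+0.006859=2.4966
k=6 src: inc=0.006859, refl=0.006859·0.333333=0.0023; V=2.489712+0.006859+0.002286=2.4989
k=7 load: inc=0.002286, refl=0.002286·0.333333=0.0008; V=2.496571+0.002286+0.000762=2.4996
k=8 src: inc=0.000762, refl=0.000762·0.333333=0.0003; V=2.498857+0.000762+0.000254=2.4999
k=9 load: inc=0.000254, refl=0.000254·0.333333=0.0001; V=2.499619+0.000254+0.000085=2.5000
k=10 src: inc=0.000085, refl=0.000085·0.333333=0.0000; V=2.499873+0.000085+0.000028=2.5000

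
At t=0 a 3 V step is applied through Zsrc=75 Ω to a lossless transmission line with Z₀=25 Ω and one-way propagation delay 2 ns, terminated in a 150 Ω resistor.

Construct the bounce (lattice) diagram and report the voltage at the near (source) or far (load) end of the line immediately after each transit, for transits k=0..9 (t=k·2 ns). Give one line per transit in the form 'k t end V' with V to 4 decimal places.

0 0 source 0.7500
1 2 load 1.2857
2 4 source 1.5536
3 6 load 1.7449
4 8 source 1.8406
5 10 load 1.9089
6 12 source 1.9431
7 14 load 1.9675
8 16 source 1.9797
9 18 load 1.9884

Γ_L=0.714286, Γ_S=0.500000; launch V₁=3·25/100=0.750000
k=0 src: V=0.7500
k=1 load: inc=0.750000, refl=0.750000·0.714286=0.5357; V=0.000000+0.750000+0.535714=1.2857
k=2 src: inc=0.535714, refl=0.535714·0.500000=0.2679; V=0.750000+0.535714+0.267857=1.5536
k=3 load: inc=0.267857, refl=0.267857·0.714286=0.1913; V=1.285714+0.267857+0.191327=1.7449
k=4 src: inc=0.191327, refl=0.191327·0.500000=0.0957; V=1.553571+0.191327+0.095663=1.8406
k=5 load: inc=0.095663, refl=0.095663·0.714286=0.0683; V=1.744898+0.095663+0.068331=1.9089
k=6 src: inc=0.068331, refl=0.068331·0.500000=0.0342; V=1.840561+0.068331+0.034165=1.9431
k=7 load: inc=0.034165, refl=0.034165·0.714286=0.0244; V=1.908892+0.034165+0.024404=1.9675
k=8 src: inc=0.024404, refl=0.024404·0.500000=0.0122; V=1.943058+0.024404+0.012202=1.9797
k=9 load: inc=0.012202, refl=0.012202·0.714286=0.0087; V=1.967461+0.012202+0.008716=1.9884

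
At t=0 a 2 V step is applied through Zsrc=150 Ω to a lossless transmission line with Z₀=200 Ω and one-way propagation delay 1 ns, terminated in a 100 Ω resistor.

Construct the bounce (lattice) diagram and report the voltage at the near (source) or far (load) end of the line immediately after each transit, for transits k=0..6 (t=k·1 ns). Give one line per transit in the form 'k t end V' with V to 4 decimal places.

0 0 source 1.1429
1 1 load 0.7619
2 2 source 0.8163
3 3 load 0.7982
4 4 source 0.8008
5 5 load 0.7999
6 6 source 0.8000

Γ_L=-0.333333, Γ_S=-0.142857; launch V₁=2·200/350=1.142857
k=0 src: V=1.1429
k=1 load: inc=1.142857, refl=1.142857·-0.333333=-0.3810; V=0.000000+1.142857+-0.380952=0.7619
k=2 src: inc=-0.380952, refl=-0.380952·-0.142857=0.0544; V=1.142857+-0.380952+0.054422=0.8163
k=3 load: inc=0.054422, refl=0.054422·-0.333333=-0.0181; V=0.761905+0.054422+-0.018141=0.7982
k=4 src: inc=-0.018141, refl=-0.018141·-0.142857=0.0026; V=0.816327+-0.018141+0.002592=0.8008
k=5 load: inc=0.002592, refl=0.002592·-0.333333=-0.0009; V=0.798186+0.002592+-0.000864=0.7999
k=6 src: inc=-0.000864, refl=-0.000864·-0.142857=0.0001; V=0.800777+-0.000864+0.000123=0.8000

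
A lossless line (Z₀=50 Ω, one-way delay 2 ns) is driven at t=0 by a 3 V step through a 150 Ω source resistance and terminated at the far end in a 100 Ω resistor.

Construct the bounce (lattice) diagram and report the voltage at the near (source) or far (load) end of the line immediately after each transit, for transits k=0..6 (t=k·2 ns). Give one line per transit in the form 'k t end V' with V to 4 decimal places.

Γ_L=0.333333, Γ_S=0.500000; launch V₁=3·50/200=0.750000
k=0 src: V=0.7500
k=1 load: inc=0.750000, refl=0.750000·0.333333=0.2500; V=0.000000+0.750000+0.250000=1.0000
k=2 src: inc=0.250000, refl=0.250000·0.500000=0.1250; V=0.750000+0.250000+0.125000=1.1250
k=3 load: inc=0.125000, refl=0.125000·0.333333=0.0417; V=1.000000+0.125000+0.041667=1.1667
k=4 src: inc=0.041667, refl=0.041667·0.500000=0.0208; V=1.125000+0.041667+0.020833=1.1875
k=5 load: inc=0.020833, refl=0.020833·0.333333=0.0069; V=1.166667+0.020833+0.006944=1.1944
k=6 src: inc=0.006944, refl=0.006944·0.500000=0.0035; V=1.187500+0.006944+0.003472=1.1979

0 0 source 0.7500
1 2 load 1.0000
2 4 source 1.1250
3 6 load 1.1667
4 8 source 1.1875
5 10 load 1.1944
6 12 source 1.1979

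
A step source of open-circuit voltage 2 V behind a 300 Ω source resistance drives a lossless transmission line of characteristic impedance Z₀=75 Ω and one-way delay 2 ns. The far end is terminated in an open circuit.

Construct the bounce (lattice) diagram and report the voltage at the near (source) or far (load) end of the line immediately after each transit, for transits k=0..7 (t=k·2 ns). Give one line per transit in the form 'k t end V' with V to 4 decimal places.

0 0 source 0.4000
1 2 load 0.8000
2 4 source 1.0400
3 6 load 1.2800
4 8 source 1.4240
5 10 load 1.5680
6 12 source 1.6544
7 14 load 1.7408

Γ_L=1.000000, Γ_S=0.600000; launch V₁=2·75/375=0.400000
k=0 src: V=0.4000
k=1 load: inc=0.400000, refl=0.400000·1.000000=0.4000; V=0.000000+0.400000+0.400000=0.8000
k=2 src: inc=0.400000, refl=0.400000·0.600000=0.2400; V=0.400000+0.400000+0.240000=1.0400
k=3 load: inc=0.240000, refl=0.240000·1.000000=0.2400; V=0.800000+0.240000+0.240000=1.2800
k=4 src: inc=0.240000, refl=0.240000·0.600000=0.1440; V=1.040000+0.240000+0.144000=1.4240
k=5 load: inc=0.144000, refl=0.144000·1.000000=0.1440; V=1.280000+0.144000+0.144000=1.5680
k=6 src: inc=0.144000, refl=0.144000·0.600000=0.0864; V=1.424000+0.144000+0.086400=1.6544
k=7 load: inc=0.086400, refl=0.086400·1.000000=0.0864; V=1.568000+0.086400+0.086400=1.7408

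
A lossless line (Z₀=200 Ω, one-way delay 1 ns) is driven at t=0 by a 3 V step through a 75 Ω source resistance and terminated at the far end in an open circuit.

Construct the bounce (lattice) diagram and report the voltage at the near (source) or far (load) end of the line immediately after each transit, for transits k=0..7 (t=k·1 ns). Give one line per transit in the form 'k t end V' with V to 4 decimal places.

Γ_L=1.000000, Γ_S=-0.454545; launch V₁=3·200/275=2.181818
k=0 src: V=2.1818
k=1 load: inc=2.181818, refl=2.181818·1.000000=2.1818; V=0.000000+2.181818+2.181818=4.3636
k=2 src: inc=2.181818, refl=2.181818·-0.454545=-0.9917; V=2.181818+2.181818+-0.991736=3.3719
k=3 load: inc=-0.991736, refl=-0.991736·1.000000=-0.9917; V=4.363636+-0.991736+-0.991736=2.3802
k=4 src: inc=-0.991736, refl=-0.991736·-0.454545=0.4508; V=3.371901+-0.991736+0.450789=2.8310
k=5 load: inc=0.450789, refl=0.450789·1.000000=0.4508; V=2.380165+0.450789+0.450789=3.2817
k=6 src: inc=0.450789, refl=0.450789·-0.454545=-0.2049; V=2.830954+0.450789+-0.204904=3.0768
k=7 load: inc=-0.204904, refl=-0.204904·1.000000=-0.2049; V=3.281743+-0.204904+-0.204904=2.8719

0 0 source 2.1818
1 1 load 4.3636
2 2 source 3.3719
3 3 load 2.3802
4 4 source 2.8310
5 5 load 3.2817
6 6 source 3.0768
7 7 load 2.8719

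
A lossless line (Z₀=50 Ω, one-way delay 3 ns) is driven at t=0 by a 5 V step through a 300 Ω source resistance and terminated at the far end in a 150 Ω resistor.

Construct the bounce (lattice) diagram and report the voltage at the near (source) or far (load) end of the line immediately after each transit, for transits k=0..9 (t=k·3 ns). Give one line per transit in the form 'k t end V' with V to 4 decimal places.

Γ_L=0.500000, Γ_S=0.714286; launch V₁=5·50/350=0.714286
k=0 src: V=0.7143
k=1 load: inc=0.714286, refl=0.714286·0.500000=0.3571; V=0.000000+0.714286+0.357143=1.0714
k=2 src: inc=0.357143, refl=0.357143·0.714286=0.2551; V=0.714286+0.357143+0.255102=1.3265
k=3 load: inc=0.255102, refl=0.255102·0.500000=0.1276; V=1.071429+0.255102+0.127551=1.4541
k=4 src: inc=0.127551, refl=0.127551·0.714286=0.0911; V=1.326531+0.127551+0.091108=1.5452
k=5 load: inc=0.091108, refl=0.091108·0.500000=0.0456; V=1.454082+0.091108+0.045554=1.5907
k=6 src: inc=0.045554, refl=0.045554·0.714286=0.0325; V=1.545190+0.045554+0.032539=1.6233
k=7 load: inc=0.032539, refl=0.032539·0.500000=0.0163; V=1.590743+0.032539+0.016269=1.6396
k=8 src: inc=0.016269, refl=0.016269·0.714286=0.0116; V=1.623282+0.016269+0.011621=1.6512
k=9 load: inc=0.011621, refl=0.011621·0.500000=0.0058; V=1.639551+0.011621+0.005810=1.6570

0 0 source 0.7143
1 3 load 1.0714
2 6 source 1.3265
3 9 load 1.4541
4 12 source 1.5452
5 15 load 1.5907
6 18 source 1.6233
7 21 load 1.6396
8 24 source 1.6512
9 27 load 1.6570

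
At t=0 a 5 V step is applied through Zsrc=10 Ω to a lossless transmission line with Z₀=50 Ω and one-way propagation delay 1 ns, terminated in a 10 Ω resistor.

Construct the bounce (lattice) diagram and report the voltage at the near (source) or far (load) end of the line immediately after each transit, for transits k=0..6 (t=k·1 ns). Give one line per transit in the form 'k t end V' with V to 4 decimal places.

0 0 source 4.1667
1 1 load 1.3889
2 2 source 3.2407
3 3 load 2.0062
4 4 source 2.8292
5 5 load 2.2805
6 6 source 2.6463

Γ_L=-0.666667, Γ_S=-0.666667; launch V₁=5·50/60=4.166667
k=0 src: V=4.1667
k=1 load: inc=4.166667, refl=4.166667·-0.666667=-2.7778; V=0.000000+4.166667+-2.777778=1.3889
k=2 src: inc=-2.777778, refl=-2.777778·-0.666667=1.8519; V=4.166667+-2.777778+1.851852=3.2407
k=3 load: inc=1.851852, refl=1.851852·-0.666667=-1.2346; V=1.388889+1.851852+-1.234568=2.0062
k=4 src: inc=-1.234568, refl=-1.234568·-0.666667=0.8230; V=3.240741+-1.234568+0.823045=2.8292
k=5 load: inc=0.823045, refl=0.823045·-0.666667=-0.5487; V=2.006173+0.823045+-0.548697=2.2805
k=6 src: inc=-0.548697, refl=-0.548697·-0.666667=0.3658; V=2.829218+-0.548697+0.365798=2.6463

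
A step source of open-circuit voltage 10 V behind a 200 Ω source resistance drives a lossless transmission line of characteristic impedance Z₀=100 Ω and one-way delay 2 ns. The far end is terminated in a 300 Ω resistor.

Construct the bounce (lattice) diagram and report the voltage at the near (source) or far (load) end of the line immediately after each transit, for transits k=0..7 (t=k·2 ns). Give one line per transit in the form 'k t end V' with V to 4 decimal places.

0 0 source 3.3333
1 2 load 5.0000
2 4 source 5.5556
3 6 load 5.8333
4 8 source 5.9259
5 10 load 5.9722
6 12 source 5.9877
7 14 load 5.9954

Γ_L=0.500000, Γ_S=0.333333; launch V₁=10·100/300=3.333333
k=0 src: V=3.3333
k=1 load: inc=3.333333, refl=3.333333·0.500000=1.6667; V=0.000000+3.333333+1.666667=5.0000
k=2 src: inc=1.666667, refl=1.666667·0.333333=0.5556; V=3.333333+1.666667+0.555556=5.5556
k=3 load: inc=0.555556, refl=0.555556·0.500000=0.2778; V=5.000000+0.555556+0.277778=5.8333
k=4 src: inc=0.277778, refl=0.277778·0.333333=0.0926; V=5.555556+0.277778+0.092593=5.9259
k=5 load: inc=0.092593, refl=0.092593·0.500000=0.0463; V=5.833333+0.092593+0.046296=5.9722
k=6 src: inc=0.046296, refl=0.046296·0.333333=0.0154; V=5.925926+0.046296+0.015432=5.9877
k=7 load: inc=0.015432, refl=0.015432·0.500000=0.0077; V=5.972222+0.015432+0.007716=5.9954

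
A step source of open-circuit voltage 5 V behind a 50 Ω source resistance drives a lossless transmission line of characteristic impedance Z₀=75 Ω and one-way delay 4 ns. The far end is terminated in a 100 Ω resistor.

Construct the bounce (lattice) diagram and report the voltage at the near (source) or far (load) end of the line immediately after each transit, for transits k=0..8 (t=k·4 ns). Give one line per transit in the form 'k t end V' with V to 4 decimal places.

Γ_L=0.142857, Γ_S=-0.200000; launch V₁=5·75/125=3.000000
k=0 src: V=3.0000
k=1 load: inc=3.000000, refl=3.000000·0.142857=0.4286; V=0.000000+3.000000+0.428571=3.4286
k=2 src: inc=0.428571, refl=0.428571·-0.200000=-0.0857; V=3.000000+0.428571+-0.085714=3.3429
k=3 load: inc=-0.085714, refl=-0.085714·0.142857=-0.0122; V=3.428571+-0.085714+-0.012245=3.3306
k=4 src: inc=-0.012245, refl=-0.012245·-0.200000=0.0024; V=3.342857+-0.012245+0.002449=3.3331
k=5 load: inc=0.002449, refl=0.002449·0.142857=0.0003; V=3.330612+0.002449+0.000350=3.3334
k=6 src: inc=0.000350, refl=0.000350·-0.200000=-0.0001; V=3.333061+0.000350+-0.000070=3.3333
k=7 load: inc=-0.000070, refl=-0.000070·0.142857=-0.0000; V=3.333411+-0.000070+-0.000010=3.3333
k=8 src: inc=-0.000010, refl=-0.000010·-0.200000=0.0000; V=3.333341+-0.000010+0.000002=3.3333

0 0 source 3.0000
1 4 load 3.4286
2 8 source 3.3429
3 12 load 3.3306
4 16 source 3.3331
5 20 load 3.3334
6 24 source 3.3333
7 28 load 3.3333
8 32 source 3.3333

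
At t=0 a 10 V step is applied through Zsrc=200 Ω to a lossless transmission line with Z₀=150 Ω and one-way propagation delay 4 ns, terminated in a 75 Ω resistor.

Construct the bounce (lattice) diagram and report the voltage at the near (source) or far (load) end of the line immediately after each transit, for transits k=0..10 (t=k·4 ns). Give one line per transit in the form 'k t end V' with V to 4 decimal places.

Γ_L=-0.333333, Γ_S=0.142857; launch V₁=10·150/350=4.285714
k=0 src: V=4.2857
k=1 load: inc=4.285714, refl=4.285714·-0.333333=-1.4286; V=0.000000+4.285714+-1.428571=2.8571
k=2 src: inc=-1.428571, refl=-1.428571·0.142857=-0.2041; V=4.285714+-1.428571+-0.204082=2.6531
k=3 load: inc=-0.204082, refl=-0.204082·-0.333333=0.0680; V=2.857143+-0.204082+0.068027=2.7211
k=4 src: inc=0.068027, refl=0.068027·0.142857=0.0097; V=2.653061+0.068027+0.009718=2.7308
k=5 load: inc=0.009718, refl=0.009718·-0.333333=-0.0032; V=2.721088+0.009718+-0.003239=2.7276
k=6 src: inc=-0.003239, refl=-0.003239·0.142857=-0.0005; V=2.730807+-0.003239+-0.000463=2.7271
k=7 load: inc=-0.000463, refl=-0.000463·-0.333333=0.0002; V=2.727567+-0.000463+0.000154=2.7273
k=8 src: inc=0.000154, refl=0.000154·0.142857=0.0000; V=2.727104+0.000154+0.000022=2.7273
k=9 load: inc=0.000022, refl=0.000022·-0.333333=-0.0000; V=2.727259+0.000022+-0.000007=2.7273
k=10 src: inc=-0.000007, refl=-0.000007·0.142857=-0.0000; V=2.727281+-0.000007+-0.000001=2.7273

0 0 source 4.2857
1 4 load 2.8571
2 8 source 2.6531
3 12 load 2.7211
4 16 source 2.7308
5 20 load 2.7276
6 24 source 2.7271
7 28 load 2.7273
8 32 source 2.7273
9 36 load 2.7273
10 40 source 2.7273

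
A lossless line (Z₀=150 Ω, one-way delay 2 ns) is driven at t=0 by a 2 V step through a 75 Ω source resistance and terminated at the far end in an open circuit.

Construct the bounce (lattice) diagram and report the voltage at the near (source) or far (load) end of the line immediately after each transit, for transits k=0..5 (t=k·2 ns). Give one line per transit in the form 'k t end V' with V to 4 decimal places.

Γ_L=1.000000, Γ_S=-0.333333; launch V₁=2·150/225=1.333333
k=0 src: V=1.3333
k=1 load: inc=1.333333, refl=1.333333·1.000000=1.3333; V=0.000000+1.333333+1.333333=2.6667
k=2 src: inc=1.333333, refl=1.333333·-0.333333=-0.4444; V=1.333333+1.333333+-0.444444=2.2222
k=3 load: inc=-0.444444, refl=-0.444444·1.000000=-0.4444; V=2.666667+-0.444444+-0.444444=1.7778
k=4 src: inc=-0.444444, refl=-0.444444·-0.333333=0.1481; V=2.222222+-0.444444+0.148148=1.9259
k=5 load: inc=0.148148, refl=0.148148·1.000000=0.1481; V=1.777778+0.148148+0.148148=2.0741

0 0 source 1.3333
1 2 load 2.6667
2 4 source 2.2222
3 6 load 1.7778
4 8 source 1.9259
5 10 load 2.0741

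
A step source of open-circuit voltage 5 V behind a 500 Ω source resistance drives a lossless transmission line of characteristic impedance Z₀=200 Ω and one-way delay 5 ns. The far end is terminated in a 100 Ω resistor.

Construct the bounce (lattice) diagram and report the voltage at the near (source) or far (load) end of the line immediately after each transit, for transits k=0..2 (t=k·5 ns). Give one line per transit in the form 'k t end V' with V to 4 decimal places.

0 0 source 1.4286
1 5 load 0.9524
2 10 source 0.7483

Γ_L=-0.333333, Γ_S=0.428571; launch V₁=5·200/700=1.428571
k=0 src: V=1.4286
k=1 load: inc=1.428571, refl=1.428571·-0.333333=-0.4762; V=0.000000+1.428571+-0.476190=0.9524
k=2 src: inc=-0.476190, refl=-0.476190·0.428571=-0.2041; V=1.428571+-0.476190+-0.204082=0.7483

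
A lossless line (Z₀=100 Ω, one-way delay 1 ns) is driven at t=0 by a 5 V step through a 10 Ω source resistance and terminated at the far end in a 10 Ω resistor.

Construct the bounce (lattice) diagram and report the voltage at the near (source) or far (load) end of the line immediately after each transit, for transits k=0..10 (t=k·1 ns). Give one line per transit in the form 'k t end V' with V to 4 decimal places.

0 0 source 4.5455
1 1 load 0.8264
2 2 source 3.8693
3 3 load 1.3797
4 4 source 3.4166
5 5 load 1.7500
6 6 source 3.1136
7 7 load 1.9980
8 8 source 2.9108
9 9 load 2.1639
10 10 source 2.7750

Γ_L=-0.818182, Γ_S=-0.818182; launch V₁=5·100/110=4.545455
k=0 src: V=4.5455
k=1 load: inc=4.545455, refl=4.545455·-0.818182=-3.7190; V=0.000000+4.545455+-3.719008=0.8264
k=2 src: inc=-3.719008, refl=-3.719008·-0.818182=3.0428; V=4.545455+-3.719008+3.042825=3.8693
k=3 load: inc=3.042825, refl=3.042825·-0.818182=-2.4896; V=0.826446+3.042825+-2.489584=1.3797
k=4 src: inc=-2.489584, refl=-2.489584·-0.818182=2.0369; V=3.869271+-2.489584+2.036932=3.4166
k=5 load: inc=2.036932, refl=2.036932·-0.818182=-1.6666; V=1.379687+2.036932+-1.666581=1.7500
k=6 src: inc=-1.666581, refl=-1.666581·-0.818182=1.3636; V=3.416620+-1.666581+1.363566=3.1136
k=7 load: inc=1.363566, refl=1.363566·-0.818182=-1.1156; V=1.750039+1.363566+-1.115645=1.9980
k=8 src: inc=-1.115645, refl=-1.115645·-0.818182=0.9128; V=3.113605+-1.115645+0.912801=2.9108
k=9 load: inc=0.912801, refl=0.912801·-0.818182=-0.7468; V=1.997960+0.912801+-0.746837=2.1639
k=10 src: inc=-0.746837, refl=-0.746837·-0.818182=0.6110; V=2.910760+-0.746837+0.611048=2.7750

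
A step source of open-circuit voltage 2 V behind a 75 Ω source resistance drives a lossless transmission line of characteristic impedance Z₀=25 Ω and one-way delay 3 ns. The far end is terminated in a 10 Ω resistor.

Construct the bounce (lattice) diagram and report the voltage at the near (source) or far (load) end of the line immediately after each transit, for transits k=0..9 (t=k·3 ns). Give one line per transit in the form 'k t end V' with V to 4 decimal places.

Γ_L=-0.428571, Γ_S=0.500000; launch V₁=2·25/100=0.500000
k=0 src: V=0.5000
k=1 load: inc=0.500000, refl=0.500000·-0.428571=-0.2143; V=0.000000+0.500000+-0.214286=0.2857
k=2 src: inc=-0.214286, refl=-0.214286·0.500000=-0.1071; V=0.500000+-0.214286+-0.107143=0.1786
k=3 load: inc=-0.107143, refl=-0.107143·-0.428571=0.0459; V=0.285714+-0.107143+0.045918=0.2245
k=4 src: inc=0.045918, refl=0.045918·0.500000=0.0230; V=0.178571+0.045918+0.022959=0.2474
k=5 load: inc=0.022959, refl=0.022959·-0.428571=-0.0098; V=0.224490+0.022959+-0.009840=0.2376
k=6 src: inc=-0.009840, refl=-0.009840·0.500000=-0.0049; V=0.247449+-0.009840+-0.004920=0.2327
k=7 load: inc=-0.004920, refl=-0.004920·-0.428571=0.0021; V=0.237609+-0.004920+0.002108=0.2348
k=8 src: inc=0.002108, refl=0.002108·0.500000=0.0011; V=0.232690+0.002108+0.001054=0.2359
k=9 load: inc=0.001054, refl=0.001054·-0.428571=-0.0005; V=0.234798+0.001054+-0.000452=0.2354

0 0 source 0.5000
1 3 load 0.2857
2 6 source 0.1786
3 9 load 0.2245
4 12 source 0.2474
5 15 load 0.2376
6 18 source 0.2327
7 21 load 0.2348
8 24 source 0.2359
9 27 load 0.2354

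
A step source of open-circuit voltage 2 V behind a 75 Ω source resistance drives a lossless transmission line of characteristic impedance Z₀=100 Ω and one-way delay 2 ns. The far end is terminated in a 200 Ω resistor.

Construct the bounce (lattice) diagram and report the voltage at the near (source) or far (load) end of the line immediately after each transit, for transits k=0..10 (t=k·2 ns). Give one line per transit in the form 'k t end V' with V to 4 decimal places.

Γ_L=0.333333, Γ_S=-0.142857; launch V₁=2·100/175=1.142857
k=0 src: V=1.1429
k=1 load: inc=1.142857, refl=1.142857·0.333333=0.3810; V=0.000000+1.142857+0.380952=1.5238
k=2 src: inc=0.380952, refl=0.380952·-0.142857=-0.0544; V=1.142857+0.380952+-0.054422=1.4694
k=3 load: inc=-0.054422, refl=-0.054422·0.333333=-0.0181; V=1.523810+-0.054422+-0.018141=1.4512
k=4 src: inc=-0.018141, refl=-0.018141·-0.142857=0.0026; V=1.469388+-0.018141+0.002592=1.4538
k=5 load: inc=0.002592, refl=0.002592·0.333333=0.0009; V=1.451247+0.002592+0.000864=1.4547
k=6 src: inc=0.000864, refl=0.000864·-0.142857=-0.0001; V=1.453839+0.000864+-0.000123=1.4546
k=7 load: inc=-0.000123, refl=-0.000123·0.333333=-0.0000; V=1.454703+-0.000123+-0.000041=1.4545
k=8 src: inc=-0.000041, refl=-0.000041·-0.142857=0.0000; V=1.454579+-0.000041+0.000006=1.4545
k=9 load: inc=0.000006, refl=0.000006·0.333333=0.0000; V=1.454538+0.000006+0.000002=1.4545
k=10 src: inc=0.000002, refl=0.000002·-0.142857=-0.0000; V=1.454544+0.000002+-0.000000=1.4545

0 0 source 1.1429
1 2 load 1.5238
2 4 source 1.4694
3 6 load 1.4512
4 8 source 1.4538
5 10 load 1.4547
6 12 source 1.4546
7 14 load 1.4545
8 16 source 1.4545
9 18 load 1.4545
10 20 source 1.4545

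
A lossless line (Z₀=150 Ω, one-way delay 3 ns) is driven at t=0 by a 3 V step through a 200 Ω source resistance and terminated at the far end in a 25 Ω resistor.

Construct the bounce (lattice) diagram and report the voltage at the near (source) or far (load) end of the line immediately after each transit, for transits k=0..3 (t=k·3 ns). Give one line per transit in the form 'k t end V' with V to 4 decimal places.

0 0 source 1.2857
1 3 load 0.3673
2 6 source 0.2362
3 9 load 0.3299

Γ_L=-0.714286, Γ_S=0.142857; launch V₁=3·150/350=1.285714
k=0 src: V=1.2857
k=1 load: inc=1.285714, refl=1.285714·-0.714286=-0.9184; V=0.000000+1.285714+-0.918367=0.3673
k=2 src: inc=-0.918367, refl=-0.918367·0.142857=-0.1312; V=1.285714+-0.918367+-0.131195=0.2362
k=3 load: inc=-0.131195, refl=-0.131195·-0.714286=0.0937; V=0.367347+-0.131195+0.093711=0.3299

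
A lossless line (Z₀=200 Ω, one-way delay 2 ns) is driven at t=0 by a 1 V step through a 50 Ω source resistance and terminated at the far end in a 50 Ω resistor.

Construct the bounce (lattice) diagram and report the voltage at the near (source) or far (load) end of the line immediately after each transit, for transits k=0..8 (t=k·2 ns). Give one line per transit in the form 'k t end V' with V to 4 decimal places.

0 0 source 0.8000
1 2 load 0.3200
2 4 source 0.6080
3 6 load 0.4352
4 8 source 0.5389
5 10 load 0.4767
6 12 source 0.5140
7 14 load 0.4916
8 16 source 0.5050

Γ_L=-0.600000, Γ_S=-0.600000; launch V₁=1·200/250=0.800000
k=0 src: V=0.8000
k=1 load: inc=0.800000, refl=0.800000·-0.600000=-0.4800; V=0.000000+0.800000+-0.480000=0.3200
k=2 src: inc=-0.480000, refl=-0.480000·-0.600000=0.2880; V=0.800000+-0.480000+0.288000=0.6080
k=3 load: inc=0.288000, refl=0.288000·-0.600000=-0.1728; V=0.320000+0.288000+-0.172800=0.4352
k=4 src: inc=-0.172800, refl=-0.172800·-0.600000=0.1037; V=0.608000+-0.172800+0.103680=0.5389
k=5 load: inc=0.103680, refl=0.103680·-0.600000=-0.0622; V=0.435200+0.103680+-0.062208=0.4767
k=6 src: inc=-0.062208, refl=-0.062208·-0.600000=0.0373; V=0.538880+-0.062208+0.037325=0.5140
k=7 load: inc=0.037325, refl=0.037325·-0.600000=-0.0224; V=0.476672+0.037325+-0.022395=0.4916
k=8 src: inc=-0.022395, refl=-0.022395·-0.600000=0.0134; V=0.513997+-0.022395+0.013437=0.5050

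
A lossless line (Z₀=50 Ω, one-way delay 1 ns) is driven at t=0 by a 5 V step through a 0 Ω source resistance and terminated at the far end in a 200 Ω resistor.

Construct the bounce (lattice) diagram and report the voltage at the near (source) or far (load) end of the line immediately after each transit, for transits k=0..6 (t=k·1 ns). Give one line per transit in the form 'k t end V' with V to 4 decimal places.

0 0 source 5.0000
1 1 load 8.0000
2 2 source 5.0000
3 3 load 3.2000
4 4 source 5.0000
5 5 load 6.0800
6 6 source 5.0000

Γ_L=0.600000, Γ_S=-1.000000; launch V₁=5·50/50=5.000000
k=0 src: V=5.0000
k=1 load: inc=5.000000, refl=5.000000·0.600000=3.0000; V=0.000000+5.000000+3.000000=8.0000
k=2 src: inc=3.000000, refl=3.000000·-1.000000=-3.0000; V=5.000000+3.000000+-3.000000=5.0000
k=3 load: inc=-3.000000, refl=-3.000000·0.600000=-1.8000; V=8.000000+-3.000000+-1.800000=3.2000
k=4 src: inc=-1.800000, refl=-1.800000·-1.000000=1.8000; V=5.000000+-1.800000+1.800000=5.0000
k=5 load: inc=1.800000, refl=1.800000·0.600000=1.0800; V=3.200000+1.800000+1.080000=6.0800
k=6 src: inc=1.080000, refl=1.080000·-1.000000=-1.0800; V=5.000000+1.080000+-1.080000=5.0000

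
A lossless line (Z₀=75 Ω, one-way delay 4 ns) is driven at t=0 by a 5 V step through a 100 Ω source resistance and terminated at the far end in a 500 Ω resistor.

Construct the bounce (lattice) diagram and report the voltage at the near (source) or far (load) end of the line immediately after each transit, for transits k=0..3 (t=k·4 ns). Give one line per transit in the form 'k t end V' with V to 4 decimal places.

Γ_L=0.739130, Γ_S=0.142857; launch V₁=5·75/175=2.142857
k=0 src: V=2.1429
k=1 load: inc=2.142857, refl=2.142857·0.739130=1.5839; V=0.000000+2.142857+1.583851=3.7267
k=2 src: inc=1.583851, refl=1.583851·0.142857=0.2263; V=2.142857+1.583851+0.226264=3.9530
k=3 load: inc=0.226264, refl=0.226264·0.739130=0.1672; V=3.726708+0.226264+0.167239=4.1202

0 0 source 2.1429
1 4 load 3.7267
2 8 source 3.9530
3 12 load 4.1202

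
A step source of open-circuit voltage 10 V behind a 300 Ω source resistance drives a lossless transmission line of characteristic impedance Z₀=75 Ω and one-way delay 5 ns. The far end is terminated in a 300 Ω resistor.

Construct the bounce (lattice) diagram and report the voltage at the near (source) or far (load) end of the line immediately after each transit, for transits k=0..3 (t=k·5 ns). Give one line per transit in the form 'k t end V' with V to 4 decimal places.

Γ_L=0.600000, Γ_S=0.600000; launch V₁=10·75/375=2.000000
k=0 src: V=2.0000
k=1 load: inc=2.000000, refl=2.000000·0.600000=1.2000; V=0.000000+2.000000+1.200000=3.2000
k=2 src: inc=1.200000, refl=1.200000·0.600000=0.7200; V=2.000000+1.200000+0.720000=3.9200
k=3 load: inc=0.720000, refl=0.720000·0.600000=0.4320; V=3.200000+0.720000+0.432000=4.3520

0 0 source 2.0000
1 5 load 3.2000
2 10 source 3.9200
3 15 load 4.3520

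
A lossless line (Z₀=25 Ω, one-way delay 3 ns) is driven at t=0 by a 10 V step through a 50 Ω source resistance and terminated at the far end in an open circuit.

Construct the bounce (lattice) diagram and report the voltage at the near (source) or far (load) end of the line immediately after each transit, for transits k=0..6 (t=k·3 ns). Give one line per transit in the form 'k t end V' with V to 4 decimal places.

Γ_L=1.000000, Γ_S=0.333333; launch V₁=10·25/75=3.333333
k=0 src: V=3.3333
k=1 load: inc=3.333333, refl=3.333333·1.000000=3.3333; V=0.000000+3.333333+3.333333=6.6667
k=2 src: inc=3.333333, refl=3.333333·0.333333=1.1111; V=3.333333+3.333333+1.111111=7.7778
k=3 load: inc=1.111111, refl=1.111111·1.000000=1.1111; V=6.666667+1.111111+1.111111=8.8889
k=4 src: inc=1.111111, refl=1.111111·0.333333=0.3704; V=7.777778+1.111111+0.370370=9.2593
k=5 load: inc=0.370370, refl=0.370370·1.000000=0.3704; V=8.888889+0.370370+0.370370=9.6296
k=6 src: inc=0.370370, refl=0.370370·0.333333=0.1235; V=9.259259+0.370370+0.123457=9.7531

0 0 source 3.3333
1 3 load 6.6667
2 6 source 7.7778
3 9 load 8.8889
4 12 source 9.2593
5 15 load 9.6296
6 18 source 9.7531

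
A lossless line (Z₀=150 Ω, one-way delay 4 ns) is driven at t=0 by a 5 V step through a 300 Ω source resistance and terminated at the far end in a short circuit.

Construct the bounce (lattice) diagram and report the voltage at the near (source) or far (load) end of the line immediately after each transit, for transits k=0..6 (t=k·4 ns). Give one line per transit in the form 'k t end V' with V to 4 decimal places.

0 0 source 1.6667
1 4 load 0.0000
2 8 source -0.5556
3 12 load 0.0000
4 16 source 0.1852
5 20 load 0.0000
6 24 source -0.0617

Γ_L=-1.000000, Γ_S=0.333333; launch V₁=5·150/450=1.666667
k=0 src: V=1.6667
k=1 load: inc=1.666667, refl=1.666667·-1.000000=-1.6667; V=0.000000+1.666667+-1.666667=0.0000
k=2 src: inc=-1.666667, refl=-1.666667·0.333333=-0.5556; V=1.666667+-1.666667+-0.555556=-0.5556
k=3 load: inc=-0.555556, refl=-0.555556·-1.000000=0.5556; V=0.000000+-0.555556+0.555556=0.0000
k=4 src: inc=0.555556, refl=0.555556·0.333333=0.1852; V=-0.555556+0.555556+0.185185=0.1852
k=5 load: inc=0.185185, refl=0.185185·-1.000000=-0.1852; V=0.000000+0.185185+-0.185185=0.0000
k=6 src: inc=-0.185185, refl=-0.185185·0.333333=-0.0617; V=0.185185+-0.185185+-0.061728=-0.0617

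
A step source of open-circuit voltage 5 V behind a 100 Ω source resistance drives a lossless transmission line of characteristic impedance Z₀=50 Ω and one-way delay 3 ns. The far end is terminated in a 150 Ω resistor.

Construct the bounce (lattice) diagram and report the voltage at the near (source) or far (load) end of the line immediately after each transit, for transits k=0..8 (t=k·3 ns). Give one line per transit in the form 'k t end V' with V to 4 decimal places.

0 0 source 1.6667
1 3 load 2.5000
2 6 source 2.7778
3 9 load 2.9167
4 12 source 2.9630
5 15 load 2.9861
6 18 source 2.9938
7 21 load 2.9977
8 24 source 2.9990

Γ_L=0.500000, Γ_S=0.333333; launch V₁=5·50/150=1.666667
k=0 src: V=1.6667
k=1 load: inc=1.666667, refl=1.666667·0.500000=0.8333; V=0.000000+1.666667+0.833333=2.5000
k=2 src: inc=0.833333, refl=0.833333·0.333333=0.2778; V=1.666667+0.833333+0.277778=2.7778
k=3 load: inc=0.277778, refl=0.277778·0.500000=0.1389; V=2.500000+0.277778+0.138889=2.9167
k=4 src: inc=0.138889, refl=0.138889·0.333333=0.0463; V=2.777778+0.138889+0.046296=2.9630
k=5 load: inc=0.046296, refl=0.046296·0.500000=0.0231; V=2.916667+0.046296+0.023148=2.9861
k=6 src: inc=0.023148, refl=0.023148·0.333333=0.0077; V=2.962963+0.023148+0.007716=2.9938
k=7 load: inc=0.007716, refl=0.007716·0.500000=0.0039; V=2.986111+0.007716+0.003858=2.9977
k=8 src: inc=0.003858, refl=0.003858·0.333333=0.0013; V=2.993827+0.003858+0.001286=2.9990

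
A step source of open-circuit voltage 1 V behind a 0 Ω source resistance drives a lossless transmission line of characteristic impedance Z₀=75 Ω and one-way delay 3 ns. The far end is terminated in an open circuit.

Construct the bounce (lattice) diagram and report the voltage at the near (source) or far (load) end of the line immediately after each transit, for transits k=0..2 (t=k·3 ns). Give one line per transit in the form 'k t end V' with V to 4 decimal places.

Γ_L=1.000000, Γ_S=-1.000000; launch V₁=1·75/75=1.000000
k=0 src: V=1.0000
k=1 load: inc=1.000000, refl=1.000000·1.000000=1.0000; V=0.000000+1.000000+1.000000=2.0000
k=2 src: inc=1.000000, refl=1.000000·-1.000000=-1.0000; V=1.000000+1.000000+-1.000000=1.0000

0 0 source 1.0000
1 3 load 2.0000
2 6 source 1.0000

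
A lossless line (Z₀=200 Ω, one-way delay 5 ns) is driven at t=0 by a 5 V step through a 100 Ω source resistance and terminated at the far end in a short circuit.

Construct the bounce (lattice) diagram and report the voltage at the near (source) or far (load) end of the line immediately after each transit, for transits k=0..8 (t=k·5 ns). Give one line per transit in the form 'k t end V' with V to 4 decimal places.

Γ_L=-1.000000, Γ_S=-0.333333; launch V₁=5·200/300=3.333333
k=0 src: V=3.3333
k=1 load: inc=3.333333, refl=3.333333·-1.000000=-3.3333; V=0.000000+3.333333+-3.333333=0.0000
k=2 src: inc=-3.333333, refl=-3.333333·-0.333333=1.1111; V=3.333333+-3.333333+1.111111=1.1111
k=3 load: inc=1.111111, refl=1.111111·-1.000000=-1.1111; V=0.000000+1.111111+-1.111111=0.0000
k=4 src: inc=-1.111111, refl=-1.111111·-0.333333=0.3704; V=1.111111+-1.111111+0.370370=0.3704
k=5 load: inc=0.370370, refl=0.370370·-1.000000=-0.3704; V=0.000000+0.370370+-0.370370=0.0000
k=6 src: inc=-0.370370, refl=-0.370370·-0.333333=0.1235; V=0.370370+-0.370370+0.123457=0.1235
k=7 load: inc=0.123457, refl=0.123457·-1.000000=-0.1235; V=0.000000+0.123457+-0.123457=0.0000
k=8 src: inc=-0.123457, refl=-0.123457·-0.333333=0.0412; V=0.123457+-0.123457+0.041152=0.0412

0 0 source 3.3333
1 5 load 0.0000
2 10 source 1.1111
3 15 load 0.0000
4 20 source 0.3704
5 25 load 0.0000
6 30 source 0.1235
7 35 load 0.0000
8 40 source 0.0412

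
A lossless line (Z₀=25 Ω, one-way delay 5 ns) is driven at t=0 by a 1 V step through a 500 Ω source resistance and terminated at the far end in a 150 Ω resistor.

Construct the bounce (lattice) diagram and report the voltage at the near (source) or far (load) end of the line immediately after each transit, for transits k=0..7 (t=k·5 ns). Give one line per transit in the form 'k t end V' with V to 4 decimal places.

0 0 source 0.0476
1 5 load 0.0816
2 10 source 0.1124
3 15 load 0.1344
4 20 source 0.1543
5 25 load 0.1685
6 30 source 0.1813
7 35 load 0.1905

Γ_L=0.714286, Γ_S=0.904762; launch V₁=1·25/525=0.047619
k=0 src: V=0.0476
k=1 load: inc=0.047619, refl=0.047619·0.714286=0.0340; V=0.000000+0.047619+0.034014=0.0816
k=2 src: inc=0.034014, refl=0.034014·0.904762=0.0308; V=0.047619+0.034014+0.030774=0.1124
k=3 load: inc=0.030774, refl=0.030774·0.714286=0.0220; V=0.081633+0.030774+0.021982=0.1344
k=4 src: inc=0.021982, refl=0.021982·0.904762=0.0199; V=0.112407+0.021982+0.019888=0.1543
k=5 load: inc=0.019888, refl=0.019888·0.714286=0.0142; V=0.134388+0.019888+0.014206=0.1685
k=6 src: inc=0.014206, refl=0.014206·0.904762=0.0129; V=0.154277+0.014206+0.012853=0.1813
k=7 load: inc=0.012853, refl=0.012853·0.714286=0.0092; V=0.168482+0.012853+0.009181=0.1905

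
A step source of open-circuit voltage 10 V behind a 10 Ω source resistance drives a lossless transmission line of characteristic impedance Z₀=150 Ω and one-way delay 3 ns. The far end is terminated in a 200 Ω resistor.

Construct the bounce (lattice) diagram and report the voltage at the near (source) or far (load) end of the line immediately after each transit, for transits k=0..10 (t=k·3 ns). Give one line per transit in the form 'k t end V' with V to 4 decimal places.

Γ_L=0.142857, Γ_S=-0.875000; launch V₁=10·150/160=9.375000
k=0 src: V=9.3750
k=1 load: inc=9.375000, refl=9.375000·0.142857=1.3393; V=0.000000+9.375000+1.339286=10.7143
k=2 src: inc=1.339286, refl=1.339286·-0.875000=-1.1719; V=9.375000+1.339286+-1.171875=9.5424
k=3 load: inc=-1.171875, refl=-1.171875·0.142857=-0.1674; V=10.714286+-1.171875+-0.167411=9.3750
k=4 src: inc=-0.167411, refl=-0.167411·-0.875000=0.1465; V=9.542411+-0.167411+0.146484=9.5215
k=5 load: inc=0.146484, refl=0.146484·0.142857=0.0209; V=9.375000+0.146484+0.020926=9.5424
k=6 src: inc=0.020926, refl=0.020926·-0.875000=-0.0183; V=9.521484+0.020926+-0.018311=9.5241
k=7 load: inc=-0.018311, refl=-0.018311·0.142857=-0.0026; V=9.542411+-0.018311+-0.002616=9.5215
k=8 src: inc=-0.002616, refl=-0.002616·-0.875000=0.0023; V=9.524100+-0.002616+0.002289=9.5238
k=9 load: inc=0.002289, refl=0.002289·0.142857=0.0003; V=9.521484+0.002289+0.000327=9.5241
k=10 src: inc=0.000327, refl=0.000327·-0.875000=-0.0003; V=9.523773+0.000327+-0.000286=9.5238

0 0 source 9.3750
1 3 load 10.7143
2 6 source 9.5424
3 9 load 9.3750
4 12 source 9.5215
5 15 load 9.5424
6 18 source 9.5241
7 21 load 9.5215
8 24 source 9.5238
9 27 load 9.5241
10 30 source 9.5238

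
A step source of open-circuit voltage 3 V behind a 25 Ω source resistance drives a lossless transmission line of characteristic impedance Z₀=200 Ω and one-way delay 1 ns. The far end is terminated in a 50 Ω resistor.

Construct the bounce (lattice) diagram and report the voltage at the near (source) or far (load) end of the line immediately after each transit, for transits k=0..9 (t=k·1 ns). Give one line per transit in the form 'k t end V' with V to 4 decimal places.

0 0 source 2.6667
1 1 load 1.0667
2 2 source 2.3111
3 3 load 1.5644
4 4 source 2.1452
5 5 load 1.7967
6 6 source 2.0678
7 7 load 1.9051
8 8 source 2.0316
9 9 load 1.9557

Γ_L=-0.600000, Γ_S=-0.777778; launch V₁=3·200/225=2.666667
k=0 src: V=2.6667
k=1 load: inc=2.666667, refl=2.666667·-0.600000=-1.6000; V=0.000000+2.666667+-1.600000=1.0667
k=2 src: inc=-1.600000, refl=-1.600000·-0.777778=1.2444; V=2.666667+-1.600000+1.244444=2.3111
k=3 load: inc=1.244444, refl=1.244444·-0.600000=-0.7467; V=1.066667+1.244444+-0.746667=1.5644
k=4 src: inc=-0.746667, refl=-0.746667·-0.777778=0.5807; V=2.311111+-0.746667+0.580741=2.1452
k=5 load: inc=0.580741, refl=0.580741·-0.600000=-0.3484; V=1.564444+0.580741+-0.348444=1.7967
k=6 src: inc=-0.348444, refl=-0.348444·-0.777778=0.2710; V=2.145185+-0.348444+0.271012=2.0678
k=7 load: inc=0.271012, refl=0.271012·-0.600000=-0.1626; V=1.796741+0.271012+-0.162607=1.9051
k=8 src: inc=-0.162607, refl=-0.162607·-0.777778=0.1265; V=2.067753+-0.162607+0.126472=2.0316
k=9 load: inc=0.126472, refl=0.126472·-0.600000=-0.0759; V=1.905146+0.126472+-0.075883=1.9557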